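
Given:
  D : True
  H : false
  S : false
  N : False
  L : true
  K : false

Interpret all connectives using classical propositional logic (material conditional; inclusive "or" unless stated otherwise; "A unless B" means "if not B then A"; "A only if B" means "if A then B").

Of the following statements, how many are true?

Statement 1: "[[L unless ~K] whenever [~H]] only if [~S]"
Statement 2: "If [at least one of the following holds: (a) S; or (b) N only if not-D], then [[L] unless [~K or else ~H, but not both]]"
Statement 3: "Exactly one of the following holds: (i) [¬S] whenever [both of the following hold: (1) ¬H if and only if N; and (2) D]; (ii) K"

3

Statement 1: Formalization: (¬H → (L ∨ ¬K)) → ¬S

¬H = ¬F = T
¬K = ¬F = T
L ∨ ¬K = T ∨ T = T
¬H → (L ∨ ¬K) = T → T = T
¬S = ¬F = T
(¬H → (L ∨ ¬K)) → ¬S = T → T = T
So Statement 1 is true.

Statement 2: Parsed as (S ∨ (N → ¬D)) → (L ∨ (¬K ⊕ ¬H))

¬D = ¬T = F
N → ¬D = F → F = T
S ∨ (N → ¬D) = F ∨ T = T
¬K = ¬F = T
¬H = ¬F = T
¬K ⊕ ¬H = T ⊕ T = F
L ∨ (¬K ⊕ ¬H) = T ∨ F = T
(S ∨ (N → ¬D)) → (L ∨ (¬K ⊕ ¬H)) = T → T = T
So Statement 2 is true.

Statement 3: In symbols: (((¬H ↔ N) ∧ D) → ¬S) ⊕ K

¬H = ¬F = T
¬H ↔ N = T ↔ F = F
(¬H ↔ N) ∧ D = F ∧ T = F
¬S = ¬F = T
((¬H ↔ N) ∧ D) → ¬S = F → T = T
(((¬H ↔ N) ∧ D) → ¬S) ⊕ K = T ⊕ F = T
So Statement 3 is true.

True statements: 3.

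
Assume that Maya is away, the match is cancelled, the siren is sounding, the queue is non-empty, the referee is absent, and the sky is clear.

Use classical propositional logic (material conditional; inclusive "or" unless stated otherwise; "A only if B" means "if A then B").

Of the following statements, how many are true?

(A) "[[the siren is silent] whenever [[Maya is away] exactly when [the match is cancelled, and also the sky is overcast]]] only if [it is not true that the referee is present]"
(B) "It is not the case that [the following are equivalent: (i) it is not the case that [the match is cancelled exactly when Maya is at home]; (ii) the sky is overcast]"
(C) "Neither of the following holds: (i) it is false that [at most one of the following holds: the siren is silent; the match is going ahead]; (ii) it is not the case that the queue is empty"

2

Let P = "Maya is at home" (False), Q = "the match is cancelled" (True), V = "the sky is overcast" (False), R = "the siren is sounding" (True), U = "the referee is present" (False), S = "the queue is empty" (False).

(A): Parsed as ((not P iff (Q and V)) -> not R) -> not U

not P = not False = True
Q and V = True and False = False
not P iff (Q and V) = True iff False = False
not R = not True = False
(not P iff (Q and V)) -> not R = False -> False = True
not U = not False = True
((not P iff (Q and V)) -> not R) -> not U = True -> True = True
So (A) is true.

(B): Parsed as not (not (Q iff P) iff V)

Q iff P = True iff False = False
not (Q iff P) = not False = True
not (Q iff P) iff V = True iff False = False
not (not (Q iff P) iff V) = not False = True
So (B) is true.

(C): Formalization: not (not R nand not Q) nor not S

not R = not True = False
not Q = not True = False
not R nand not Q = False nand False = True
not (not R nand not Q) = not True = False
not S = not False = True
not (not R nand not Q) nor not S = False nor True = False
So (C) is false.

True statements: 2 ((A), (B)).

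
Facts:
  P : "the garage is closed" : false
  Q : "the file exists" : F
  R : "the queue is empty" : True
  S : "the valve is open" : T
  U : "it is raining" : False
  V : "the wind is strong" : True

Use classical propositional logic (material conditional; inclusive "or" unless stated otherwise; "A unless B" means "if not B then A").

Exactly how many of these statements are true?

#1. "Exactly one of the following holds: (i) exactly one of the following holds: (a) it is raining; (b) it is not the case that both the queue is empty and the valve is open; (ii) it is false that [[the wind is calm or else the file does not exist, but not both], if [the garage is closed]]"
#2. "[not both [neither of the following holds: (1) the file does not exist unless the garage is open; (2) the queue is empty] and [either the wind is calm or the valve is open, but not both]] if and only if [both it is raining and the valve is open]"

0

#1: Formalization: (U xor (R nand S)) xor ~(P -> (~V xor ~Q))

R nand S = T nand T = F
U xor (R nand S) = F xor F = F
~V = ~T = F
~Q = ~F = T
~V xor ~Q = F xor T = T
P -> (~V xor ~Q) = F -> T = T
~(P -> (~V xor ~Q)) = ~T = F
(U xor (R nand S)) xor ~(P -> (~V xor ~Q)) = F xor F = F
So #1 is false.

#2: This is (((~Q | ~P) nor R) nand (~V xor S)) <-> (U & S).

~Q = ~F = T
~P = ~F = T
~Q | ~P = T | T = T
(~Q | ~P) nor R = T nor T = F
~V = ~T = F
~V xor S = F xor T = T
((~Q | ~P) nor R) nand (~V xor S) = F nand T = T
U & S = F & T = F
(((~Q | ~P) nor R) nand (~V xor S)) <-> (U & S) = T <-> F = F
Hence #2 is false.

Count: 0.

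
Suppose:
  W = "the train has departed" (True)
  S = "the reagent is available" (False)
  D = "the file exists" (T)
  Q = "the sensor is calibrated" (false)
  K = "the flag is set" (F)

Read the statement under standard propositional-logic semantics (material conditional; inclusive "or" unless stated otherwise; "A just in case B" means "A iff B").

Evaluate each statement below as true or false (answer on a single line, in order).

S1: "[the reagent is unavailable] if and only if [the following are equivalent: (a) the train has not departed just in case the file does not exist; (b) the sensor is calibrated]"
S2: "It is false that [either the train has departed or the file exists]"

S1 F, S2 F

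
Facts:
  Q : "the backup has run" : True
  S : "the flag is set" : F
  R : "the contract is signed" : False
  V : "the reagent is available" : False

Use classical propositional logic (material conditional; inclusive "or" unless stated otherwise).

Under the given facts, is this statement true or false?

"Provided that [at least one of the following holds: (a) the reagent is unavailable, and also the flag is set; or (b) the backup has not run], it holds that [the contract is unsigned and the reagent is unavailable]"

The statement is true.

This is ((~V & S) | ~Q) -> (~R & ~V).

~V = ~F = T
~V & S = T & F = F
~Q = ~T = F
(~V & S) | ~Q = F | F = F
~R = ~F = T
~V = ~F = T
~R & ~V = T & T = T
((~V & S) | ~Q) -> (~R & ~V) = F -> T = T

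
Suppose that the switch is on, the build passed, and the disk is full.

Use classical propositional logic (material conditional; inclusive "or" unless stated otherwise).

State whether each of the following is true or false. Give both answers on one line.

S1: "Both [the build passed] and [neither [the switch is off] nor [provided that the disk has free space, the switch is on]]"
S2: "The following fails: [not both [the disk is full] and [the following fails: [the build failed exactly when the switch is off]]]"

Let Q = "the build passed" (True), P = "the switch is on" (True), R = "the disk is full" (True).

S1: Formalization: Q and (not P nor (not R -> P))

not P = not True = False
not R = not True = False
not R -> P = False -> True = True
not P nor (not R -> P) = False nor True = False
Q and (not P nor (not R -> P)) = True and False = False
So S1 is false.

S2: This is not (R nand not (not Q iff not P)).

not Q = not True = False
not P = not True = False
not Q iff not P = False iff False = True
not (not Q iff not P) = not True = False
R nand not (not Q iff not P) = True nand False = True
not (R nand not (not Q iff not P)) = not True = False
So S2 is false.

S1 F / S2 F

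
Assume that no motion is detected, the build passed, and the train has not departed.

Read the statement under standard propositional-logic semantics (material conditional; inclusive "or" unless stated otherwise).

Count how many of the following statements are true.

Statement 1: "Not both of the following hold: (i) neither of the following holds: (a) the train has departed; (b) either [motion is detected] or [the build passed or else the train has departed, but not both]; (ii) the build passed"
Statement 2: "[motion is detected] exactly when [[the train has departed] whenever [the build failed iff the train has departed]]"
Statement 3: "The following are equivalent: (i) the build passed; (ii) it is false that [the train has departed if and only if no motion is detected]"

3

Let L = "the train has departed" (F), K = "motion is detected" (F), U = "the build passed" (T).

Statement 1: This is (L nor (K | (U xor L))) nand U.

U xor L = T xor F = T
K | (U xor L) = F | T = T
L nor (K | (U xor L)) = F nor T = F
(L nor (K | (U xor L))) nand U = F nand T = T
Thus Statement 1 is true.

Statement 2: This is K <-> ((~U <-> L) -> L).

~U = ~T = F
~U <-> L = F <-> F = T
(~U <-> L) -> L = T -> F = F
K <-> ((~U <-> L) -> L) = F <-> F = T
So Statement 2 is true.

Statement 3: Formalization: U <-> ~(L <-> ~K)

~K = ~F = T
L <-> ~K = F <-> T = F
~(L <-> ~K) = ~F = T
U <-> ~(L <-> ~K) = T <-> T = T
Hence Statement 3 is true.

Count: 3.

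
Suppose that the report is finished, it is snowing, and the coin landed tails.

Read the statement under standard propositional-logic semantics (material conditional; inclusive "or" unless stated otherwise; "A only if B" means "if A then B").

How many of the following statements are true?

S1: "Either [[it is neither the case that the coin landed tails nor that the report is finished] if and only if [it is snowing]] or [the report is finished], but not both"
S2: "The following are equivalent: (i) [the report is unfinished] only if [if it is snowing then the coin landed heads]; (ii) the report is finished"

Let R = "the coin landed heads" (F), P = "the report is finished" (T), Q = "it is snowing" (T).

S1: Parsed as ((~R nor P) <-> Q) xor P

~R = ~F = T
~R nor P = T nor T = F
(~R nor P) <-> Q = F <-> T = F
((~R nor P) <-> Q) xor P = F xor T = T
Hence S1 is true.

S2: This is (~P -> (Q -> R)) <-> P.

~P = ~T = F
Q -> R = T -> F = F
~P -> (Q -> R) = F -> F = T
(~P -> (Q -> R)) <-> P = T <-> T = T
Hence S2 is true.

2 of the 2 statements are true.

2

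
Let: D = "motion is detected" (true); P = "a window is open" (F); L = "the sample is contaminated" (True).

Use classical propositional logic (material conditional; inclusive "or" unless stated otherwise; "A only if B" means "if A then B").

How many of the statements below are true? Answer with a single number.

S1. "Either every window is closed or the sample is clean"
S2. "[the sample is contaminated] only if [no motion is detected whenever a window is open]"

S1: This is ~P | ~L.

~P = ~F = T
~L = ~T = F
~P | ~L = T | F = T
So S1 is true.

S2: In symbols: L -> (P -> ~D)

~D = ~T = F
P -> ~D = F -> F = T
L -> (P -> ~D) = T -> T = T
So S2 is true.

2 of the 2 statements are true.

2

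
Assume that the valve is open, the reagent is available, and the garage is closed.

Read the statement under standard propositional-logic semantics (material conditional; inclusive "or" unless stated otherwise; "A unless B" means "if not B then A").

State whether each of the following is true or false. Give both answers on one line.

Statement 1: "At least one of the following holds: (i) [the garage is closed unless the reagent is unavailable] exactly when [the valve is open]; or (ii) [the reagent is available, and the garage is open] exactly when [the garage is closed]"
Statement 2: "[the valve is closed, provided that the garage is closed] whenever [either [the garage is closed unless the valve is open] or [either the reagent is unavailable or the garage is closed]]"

Statement 1 true / Statement 2 false

Let L = "the garage is closed" (T), Q = "the reagent is available" (T), R = "the valve is open" (T).

Statement 1: This is ((L ∨ ¬Q) ↔ R) ∨ ((Q ∧ ¬L) ↔ L).

¬Q = ¬T = F
L ∨ ¬Q = T ∨ F = T
(L ∨ ¬Q) ↔ R = T ↔ T = T
¬L = ¬T = F
Q ∧ ¬L = T ∧ F = F
(Q ∧ ¬L) ↔ L = F ↔ T = F
((L ∨ ¬Q) ↔ R) ∨ ((Q ∧ ¬L) ↔ L) = T ∨ F = T
Thus Statement 1 is true.

Statement 2: In symbols: ((L ∨ R) ∨ (¬Q ∨ L)) → (L → ¬R)

L ∨ R = T ∨ T = T
¬Q = ¬T = F
¬Q ∨ L = F ∨ T = T
(L ∨ R) ∨ (¬Q ∨ L) = T ∨ T = T
¬R = ¬T = F
L → ¬R = T → F = F
((L ∨ R) ∨ (¬Q ∨ L)) → (L → ¬R) = T → F = F
Thus Statement 2 is false.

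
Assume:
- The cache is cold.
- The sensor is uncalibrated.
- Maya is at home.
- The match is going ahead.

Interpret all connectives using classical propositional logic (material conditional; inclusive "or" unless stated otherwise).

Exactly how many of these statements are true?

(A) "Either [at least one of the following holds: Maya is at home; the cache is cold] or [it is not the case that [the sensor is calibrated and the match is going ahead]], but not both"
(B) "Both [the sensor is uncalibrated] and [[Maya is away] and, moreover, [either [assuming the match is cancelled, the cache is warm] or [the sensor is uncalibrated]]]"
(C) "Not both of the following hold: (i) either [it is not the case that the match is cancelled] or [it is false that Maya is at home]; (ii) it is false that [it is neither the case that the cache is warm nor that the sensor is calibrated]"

1

Let V = "Maya is at home" (T), N = "the cache is warm" (F), L = "the sensor is calibrated" (F), D = "the match is cancelled" (F).

(A): This is (V ∨ ¬N) ⊕ ¬(L ∧ ¬D).

¬N = ¬F = T
V ∨ ¬N = T ∨ T = T
¬D = ¬F = T
L ∧ ¬D = F ∧ T = F
¬(L ∧ ¬D) = ¬F = T
(V ∨ ¬N) ⊕ ¬(L ∧ ¬D) = T ⊕ T = F
Thus (A) is false.

(B): Formalization: ¬L ∧ (¬V ∧ ((D → N) ∨ ¬L))

¬L = ¬F = T
¬V = ¬T = F
D → N = F → F = T
¬L = ¬F = T
(D → N) ∨ ¬L = T ∨ T = T
¬V ∧ ((D → N) ∨ ¬L) = F ∧ T = F
¬L ∧ (¬V ∧ ((D → N) ∨ ¬L)) = T ∧ F = F
Hence (B) is false.

(C): Formalization: (¬D ∨ ¬V) ↑ ¬(N ↓ L)

¬D = ¬F = T
¬V = ¬T = F
¬D ∨ ¬V = T ∨ F = T
N ↓ L = F ↓ F = T
¬(N ↓ L) = ¬T = F
(¬D ∨ ¬V) ↑ ¬(N ↓ L) = T ↑ F = T
Thus (C) is true.

Count: 1.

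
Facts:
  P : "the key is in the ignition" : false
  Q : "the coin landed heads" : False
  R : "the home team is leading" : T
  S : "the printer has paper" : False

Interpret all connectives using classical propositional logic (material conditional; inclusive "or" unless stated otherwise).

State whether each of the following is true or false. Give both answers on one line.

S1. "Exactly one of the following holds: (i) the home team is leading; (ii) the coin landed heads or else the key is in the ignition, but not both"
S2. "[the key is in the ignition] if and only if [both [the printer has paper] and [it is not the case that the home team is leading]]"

S1: In symbols: R xor (Q xor P)

Q xor P = False xor False = False
R xor (Q xor P) = True xor False = True
So S1 is true.

S2: In symbols: P iff (S and not R)

not R = not True = False
S and not R = False and False = False
P iff (S and not R) = False iff False = True
Thus S2 is true.

S1 True / S2 True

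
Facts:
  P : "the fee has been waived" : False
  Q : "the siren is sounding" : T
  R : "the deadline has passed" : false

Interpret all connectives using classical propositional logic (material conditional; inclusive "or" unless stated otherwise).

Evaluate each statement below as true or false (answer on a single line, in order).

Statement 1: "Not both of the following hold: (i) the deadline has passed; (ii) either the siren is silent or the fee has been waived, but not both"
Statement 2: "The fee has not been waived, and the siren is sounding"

Statement 1 true; Statement 2 true

Statement 1: This is R nand (not Q xor P).

not Q = not True = False
not Q xor P = False xor False = False
R nand (not Q xor P) = False nand False = True
Hence Statement 1 is true.

Statement 2: This is not P and Q.

not P = not False = True
not P and Q = True and True = True
So Statement 2 is true.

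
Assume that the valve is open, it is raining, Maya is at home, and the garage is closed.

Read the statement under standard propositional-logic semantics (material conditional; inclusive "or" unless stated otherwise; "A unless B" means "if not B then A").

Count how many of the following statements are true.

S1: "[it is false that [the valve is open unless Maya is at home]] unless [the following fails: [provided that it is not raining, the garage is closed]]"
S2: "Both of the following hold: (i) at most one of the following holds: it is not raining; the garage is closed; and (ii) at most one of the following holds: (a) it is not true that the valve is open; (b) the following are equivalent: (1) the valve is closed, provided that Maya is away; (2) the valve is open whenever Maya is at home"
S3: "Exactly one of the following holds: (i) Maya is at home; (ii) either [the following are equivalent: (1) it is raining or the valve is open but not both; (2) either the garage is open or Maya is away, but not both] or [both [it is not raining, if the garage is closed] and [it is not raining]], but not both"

1

Let U = "the valve is open" (T), N = "Maya is at home" (T), V = "it is raining" (T), D = "the garage is closed" (T).

S1: In symbols: ¬(U ∨ N) ∨ ¬(¬V → D)

U ∨ N = T ∨ T = T
¬(U ∨ N) = ¬T = F
¬V = ¬T = F
¬V → D = F → T = T
¬(¬V → D) = ¬T = F
¬(U ∨ N) ∨ ¬(¬V → D) = F ∨ F = F
So S1 is false.

S2: In symbols: (¬V ↑ D) ∧ (¬U ↑ ((¬N → ¬U) ↔ (N → U)))

¬V = ¬T = F
¬V ↑ D = F ↑ T = T
¬U = ¬T = F
¬N = ¬T = F
¬U = ¬T = F
¬N → ¬U = F → F = T
N → U = T → T = T
(¬N → ¬U) ↔ (N → U) = T ↔ T = T
¬U ↑ ((¬N → ¬U) ↔ (N → U)) = F ↑ T = T
(¬V ↑ D) ∧ (¬U ↑ ((¬N → ¬U) ↔ (N → U))) = T ∧ T = T
Thus S2 is true.

S3: This is N ⊕ (((V ⊕ U) ↔ (¬D ⊕ ¬N)) ⊕ ((D → ¬V) ∧ ¬V)).

V ⊕ U = T ⊕ T = F
¬D = ¬T = F
¬N = ¬T = F
¬D ⊕ ¬N = F ⊕ F = F
(V ⊕ U) ↔ (¬D ⊕ ¬N) = F ↔ F = T
¬V = ¬T = F
D → ¬V = T → F = F
¬V = ¬T = F
(D → ¬V) ∧ ¬V = F ∧ F = F
((V ⊕ U) ↔ (¬D ⊕ ¬N)) ⊕ ((D → ¬V) ∧ ¬V) = T ⊕ F = T
N ⊕ (((V ⊕ U) ↔ (¬D ⊕ ¬N)) ⊕ ((D → ¬V) ∧ ¬V)) = T ⊕ T = F
Hence S3 is false.

True statements: 1 (S2).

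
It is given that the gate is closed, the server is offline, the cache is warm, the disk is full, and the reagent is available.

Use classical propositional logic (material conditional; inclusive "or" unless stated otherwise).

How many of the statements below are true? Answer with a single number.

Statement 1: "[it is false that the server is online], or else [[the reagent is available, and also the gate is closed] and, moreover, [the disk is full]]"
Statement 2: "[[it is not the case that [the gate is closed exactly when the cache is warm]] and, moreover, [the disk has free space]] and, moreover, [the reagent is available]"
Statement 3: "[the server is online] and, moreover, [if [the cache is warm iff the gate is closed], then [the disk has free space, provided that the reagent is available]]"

1

Let Q = "the server is online" (F), U = "the reagent is available" (T), P = "the gate is open" (F), S = "the disk is full" (T), R = "the cache is warm" (T).

Statement 1: This is ¬Q ∨ ((U ∧ ¬P) ∧ S).

¬Q = ¬F = T
¬P = ¬F = T
U ∧ ¬P = T ∧ T = T
(U ∧ ¬P) ∧ S = T ∧ T = T
¬Q ∨ ((U ∧ ¬P) ∧ S) = T ∨ T = T
So Statement 1 is true.

Statement 2: This is (¬(¬P ↔ R) ∧ ¬S) ∧ U.

¬P = ¬F = T
¬P ↔ R = T ↔ T = T
¬(¬P ↔ R) = ¬T = F
¬S = ¬T = F
¬(¬P ↔ R) ∧ ¬S = F ∧ F = F
(¬(¬P ↔ R) ∧ ¬S) ∧ U = F ∧ T = F
So Statement 2 is false.

Statement 3: Formalization: Q ∧ ((R ↔ ¬P) → (U → ¬S))

¬P = ¬F = T
R ↔ ¬P = T ↔ T = T
¬S = ¬T = F
U → ¬S = T → F = F
(R ↔ ¬P) → (U → ¬S) = T → F = F
Q ∧ ((R ↔ ¬P) → (U → ¬S)) = F ∧ F = F
Thus Statement 3 is false.

True statements: 1.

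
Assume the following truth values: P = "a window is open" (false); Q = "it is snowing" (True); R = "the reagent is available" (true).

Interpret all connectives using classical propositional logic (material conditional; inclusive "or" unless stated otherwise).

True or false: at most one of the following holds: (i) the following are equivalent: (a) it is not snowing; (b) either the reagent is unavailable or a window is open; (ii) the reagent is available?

False

Formalization: (not Q iff (not R or P)) nand R

not Q = not True = False
not R = not True = False
not R or P = False or False = False
not Q iff (not R or P) = False iff False = True
(not Q iff (not R or P)) nand R = True nand True = False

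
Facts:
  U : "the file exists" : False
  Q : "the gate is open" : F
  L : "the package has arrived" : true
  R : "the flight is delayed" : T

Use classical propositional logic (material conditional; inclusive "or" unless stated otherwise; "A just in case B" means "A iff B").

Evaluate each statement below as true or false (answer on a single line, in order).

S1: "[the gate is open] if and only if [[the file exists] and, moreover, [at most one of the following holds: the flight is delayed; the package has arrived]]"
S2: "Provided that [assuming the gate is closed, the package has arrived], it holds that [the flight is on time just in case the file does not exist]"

S1: In symbols: Q ↔ (U ∧ (R ↑ L))

R ↑ L = T ↑ T = F
U ∧ (R ↑ L) = F ∧ F = F
Q ↔ (U ∧ (R ↑ L)) = F ↔ F = T
Hence S1 is true.

S2: This is (¬Q → L) → (¬R ↔ ¬U).

¬Q = ¬F = T
¬Q → L = T → T = T
¬R = ¬T = F
¬U = ¬F = T
¬R ↔ ¬U = F ↔ T = F
(¬Q → L) → (¬R ↔ ¬U) = T → F = F
Thus S2 is false.

S1 true / S2 false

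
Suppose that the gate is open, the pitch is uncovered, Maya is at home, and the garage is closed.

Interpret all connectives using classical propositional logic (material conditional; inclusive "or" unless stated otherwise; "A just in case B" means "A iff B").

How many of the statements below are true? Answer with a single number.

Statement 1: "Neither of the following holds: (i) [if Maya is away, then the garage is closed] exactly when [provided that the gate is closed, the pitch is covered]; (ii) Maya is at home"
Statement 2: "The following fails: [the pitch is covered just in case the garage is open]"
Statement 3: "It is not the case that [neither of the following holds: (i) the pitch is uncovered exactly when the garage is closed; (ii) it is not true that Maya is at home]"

1

Let R = "Maya is at home" (T), S = "the garage is closed" (T), P = "the gate is open" (T), Q = "the pitch is covered" (F).

Statement 1: Parsed as ((~R -> S) <-> (~P -> Q)) nor R

~R = ~T = F
~R -> S = F -> T = T
~P = ~T = F
~P -> Q = F -> F = T
(~R -> S) <-> (~P -> Q) = T <-> T = T
((~R -> S) <-> (~P -> Q)) nor R = T nor T = F
Hence Statement 1 is false.

Statement 2: Formalization: ~(Q <-> ~S)

~S = ~T = F
Q <-> ~S = F <-> F = T
~(Q <-> ~S) = ~T = F
So Statement 2 is false.

Statement 3: Formalization: ~((~Q <-> S) nor ~R)

~Q = ~F = T
~Q <-> S = T <-> T = T
~R = ~T = F
(~Q <-> S) nor ~R = T nor F = F
~((~Q <-> S) nor ~R) = ~F = T
Thus Statement 3 is true.

Count: 1.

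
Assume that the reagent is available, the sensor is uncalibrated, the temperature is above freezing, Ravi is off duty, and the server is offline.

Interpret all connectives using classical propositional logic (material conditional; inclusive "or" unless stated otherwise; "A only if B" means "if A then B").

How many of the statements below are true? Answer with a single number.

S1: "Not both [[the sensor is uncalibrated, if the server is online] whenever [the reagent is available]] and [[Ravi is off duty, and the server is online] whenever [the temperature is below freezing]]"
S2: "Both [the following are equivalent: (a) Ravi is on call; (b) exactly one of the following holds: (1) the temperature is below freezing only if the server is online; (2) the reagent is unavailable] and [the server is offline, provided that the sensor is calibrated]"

Let R = "the reagent is available" (T), P = "the server is online" (F), N = "the sensor is calibrated" (F), L = "the temperature is below freezing" (F), D = "Ravi is on call" (F).

S1: Parsed as (R -> (P -> ~N)) nand (L -> (~D & P))

~N = ~F = T
P -> ~N = F -> T = T
R -> (P -> ~N) = T -> T = T
~D = ~F = T
~D & P = T & F = F
L -> (~D & P) = F -> F = T
(R -> (P -> ~N)) nand (L -> (~D & P)) = T nand T = F
Hence S1 is false.

S2: In symbols: (D <-> ((L -> P) xor ~R)) & (N -> ~P)

L -> P = F -> F = T
~R = ~T = F
(L -> P) xor ~R = T xor F = T
D <-> ((L -> P) xor ~R) = F <-> T = F
~P = ~F = T
N -> ~P = F -> T = T
(D <-> ((L -> P) xor ~R)) & (N -> ~P) = F & T = F
Thus S2 is false.

0 of the 2 statements are true (none).

0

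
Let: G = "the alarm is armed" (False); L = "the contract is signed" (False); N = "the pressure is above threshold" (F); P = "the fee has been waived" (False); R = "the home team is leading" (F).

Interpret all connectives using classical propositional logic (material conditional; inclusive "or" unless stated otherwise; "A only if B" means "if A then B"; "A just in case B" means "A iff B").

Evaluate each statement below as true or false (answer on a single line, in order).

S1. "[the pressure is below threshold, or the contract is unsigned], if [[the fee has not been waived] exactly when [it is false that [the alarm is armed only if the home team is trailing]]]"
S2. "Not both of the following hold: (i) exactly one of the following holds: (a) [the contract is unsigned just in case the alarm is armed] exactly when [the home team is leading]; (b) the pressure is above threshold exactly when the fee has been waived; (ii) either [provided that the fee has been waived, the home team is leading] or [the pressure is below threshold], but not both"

S1: This is (¬P ↔ ¬(G → ¬R)) → (¬N ∨ ¬L).

¬P = ¬F = T
¬R = ¬F = T
G → ¬R = F → T = T
¬(G → ¬R) = ¬T = F
¬P ↔ ¬(G → ¬R) = T ↔ F = F
¬N = ¬F = T
¬L = ¬F = T
¬N ∨ ¬L = T ∨ T = T
(¬P ↔ ¬(G → ¬R)) → (¬N ∨ ¬L) = F → T = T
Hence S1 is true.

S2: Formalization: (((¬L ↔ G) ↔ R) ⊕ (N ↔ P)) ↑ ((P → R) ⊕ ¬N)

¬L = ¬F = T
¬L ↔ G = T ↔ F = F
(¬L ↔ G) ↔ R = F ↔ F = T
N ↔ P = F ↔ F = T
((¬L ↔ G) ↔ R) ⊕ (N ↔ P) = T ⊕ T = F
P → R = F → F = T
¬N = ¬F = T
(P → R) ⊕ ¬N = T ⊕ T = F
(((¬L ↔ G) ↔ R) ⊕ (N ↔ P)) ↑ ((P → R) ⊕ ¬N) = F ↑ F = T
So S2 is true.

S1 T, S2 T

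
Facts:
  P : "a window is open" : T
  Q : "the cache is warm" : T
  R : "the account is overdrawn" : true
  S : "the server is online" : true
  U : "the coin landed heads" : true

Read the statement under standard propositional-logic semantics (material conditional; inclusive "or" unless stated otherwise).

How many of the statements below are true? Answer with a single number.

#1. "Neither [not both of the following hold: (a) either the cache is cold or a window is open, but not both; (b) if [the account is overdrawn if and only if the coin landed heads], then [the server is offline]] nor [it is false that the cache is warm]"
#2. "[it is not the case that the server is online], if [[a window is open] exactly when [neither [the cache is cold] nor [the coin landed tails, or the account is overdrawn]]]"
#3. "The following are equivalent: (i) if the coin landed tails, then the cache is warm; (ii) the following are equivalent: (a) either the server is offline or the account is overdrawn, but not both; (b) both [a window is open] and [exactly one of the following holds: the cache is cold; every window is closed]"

1

#1: This is ((~Q xor P) nand ((R <-> U) -> ~S)) nor ~Q.

~Q = ~T = F
~Q xor P = F xor T = T
R <-> U = T <-> T = T
~S = ~T = F
(R <-> U) -> ~S = T -> F = F
(~Q xor P) nand ((R <-> U) -> ~S) = T nand F = T
~Q = ~T = F
((~Q xor P) nand ((R <-> U) -> ~S)) nor ~Q = T nor F = F
Hence #1 is false.

#2: This is (P <-> (~Q nor (~U | R))) -> ~S.

~Q = ~T = F
~U = ~T = F
~U | R = F | T = T
~Q nor (~U | R) = F nor T = F
P <-> (~Q nor (~U | R)) = T <-> F = F
~S = ~T = F
(P <-> (~Q nor (~U | R))) -> ~S = F -> F = T
So #2 is true.

#3: Formalization: (~U -> Q) <-> ((~S xor R) <-> (P & (~Q xor ~P)))

~U = ~T = F
~U -> Q = F -> T = T
~S = ~T = F
~S xor R = F xor T = T
~Q = ~T = F
~P = ~T = F
~Q xor ~P = F xor F = F
P & (~Q xor ~P) = T & F = F
(~S xor R) <-> (P & (~Q xor ~P)) = T <-> F = F
(~U -> Q) <-> ((~S xor R) <-> (P & (~Q xor ~P))) = T <-> F = F
So #3 is false.

Count: 1.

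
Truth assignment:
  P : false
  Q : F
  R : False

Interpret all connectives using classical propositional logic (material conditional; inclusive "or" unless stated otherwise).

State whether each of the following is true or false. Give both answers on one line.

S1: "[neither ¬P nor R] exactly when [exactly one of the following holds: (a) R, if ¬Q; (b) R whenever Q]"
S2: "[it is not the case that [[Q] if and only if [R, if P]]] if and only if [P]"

S1 false, S2 false

S1: In symbols: (not P nor R) iff ((not Q -> R) xor (Q -> R))

not P = not False = True
not P nor R = True nor False = False
not Q = not False = True
not Q -> R = True -> False = False
Q -> R = False -> False = True
(not Q -> R) xor (Q -> R) = False xor True = True
(not P nor R) iff ((not Q -> R) xor (Q -> R)) = False iff True = False
So S1 is false.

S2: Parsed as not (Q iff (P -> R)) iff P

P -> R = False -> False = True
Q iff (P -> R) = False iff True = False
not (Q iff (P -> R)) = not False = True
not (Q iff (P -> R)) iff P = True iff False = False
Hence S2 is false.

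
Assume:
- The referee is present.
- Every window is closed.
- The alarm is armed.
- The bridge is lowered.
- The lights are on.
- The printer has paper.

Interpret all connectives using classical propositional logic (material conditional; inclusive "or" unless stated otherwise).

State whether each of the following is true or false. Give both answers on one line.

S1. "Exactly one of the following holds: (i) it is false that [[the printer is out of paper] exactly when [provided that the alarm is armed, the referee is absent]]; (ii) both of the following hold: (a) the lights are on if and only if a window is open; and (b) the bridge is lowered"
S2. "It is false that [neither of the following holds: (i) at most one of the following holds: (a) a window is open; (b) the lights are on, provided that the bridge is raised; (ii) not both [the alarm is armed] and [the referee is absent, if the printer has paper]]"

S1 F, S2 T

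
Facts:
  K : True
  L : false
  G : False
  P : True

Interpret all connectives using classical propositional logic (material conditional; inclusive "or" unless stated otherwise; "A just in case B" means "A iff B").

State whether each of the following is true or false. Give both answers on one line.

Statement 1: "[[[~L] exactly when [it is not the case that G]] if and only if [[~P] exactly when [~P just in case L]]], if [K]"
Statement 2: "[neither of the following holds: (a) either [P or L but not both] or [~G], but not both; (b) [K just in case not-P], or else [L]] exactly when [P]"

Statement 1 false, Statement 2 true

Statement 1: Formalization: K -> ((~L <-> ~G) <-> (~P <-> (~P <-> L)))

~L = ~F = T
~G = ~F = T
~L <-> ~G = T <-> T = T
~P = ~T = F
~P = ~T = F
~P <-> L = F <-> F = T
~P <-> (~P <-> L) = F <-> T = F
(~L <-> ~G) <-> (~P <-> (~P <-> L)) = T <-> F = F
K -> ((~L <-> ~G) <-> (~P <-> (~P <-> L))) = T -> F = F
So Statement 1 is false.

Statement 2: Formalization: (((P xor L) xor ~G) nor ((K <-> ~P) | L)) <-> P

P xor L = T xor F = T
~G = ~F = T
(P xor L) xor ~G = T xor T = F
~P = ~T = F
K <-> ~P = T <-> F = F
(K <-> ~P) | L = F | F = F
((P xor L) xor ~G) nor ((K <-> ~P) | L) = F nor F = T
(((P xor L) xor ~G) nor ((K <-> ~P) | L)) <-> P = T <-> T = T
Thus Statement 2 is true.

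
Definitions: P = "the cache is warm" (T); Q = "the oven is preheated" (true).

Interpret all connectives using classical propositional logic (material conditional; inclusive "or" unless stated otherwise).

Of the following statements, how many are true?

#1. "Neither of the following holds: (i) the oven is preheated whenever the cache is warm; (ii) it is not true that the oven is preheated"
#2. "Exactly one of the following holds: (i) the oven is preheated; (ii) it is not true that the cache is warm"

#1: This is (P → Q) ↓ ¬Q.

P → Q = T → T = T
¬Q = ¬T = F
(P → Q) ↓ ¬Q = T ↓ F = F
So #1 is false.

#2: Formalization: Q ⊕ ¬P

¬P = ¬T = F
Q ⊕ ¬P = T ⊕ F = T
So #2 is true.

Count: 1.

1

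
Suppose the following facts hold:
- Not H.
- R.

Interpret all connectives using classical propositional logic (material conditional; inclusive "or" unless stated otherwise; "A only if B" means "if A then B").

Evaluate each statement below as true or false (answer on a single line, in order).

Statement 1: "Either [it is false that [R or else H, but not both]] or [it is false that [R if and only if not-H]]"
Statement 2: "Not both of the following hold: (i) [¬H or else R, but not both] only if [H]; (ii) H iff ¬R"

Statement 1: Parsed as not (R xor H) or not (R iff not H)

R xor H = True xor False = True
not (R xor H) = not True = False
not H = not False = True
R iff not H = True iff True = True
not (R iff not H) = not True = False
not (R xor H) or not (R iff not H) = False or False = False
So Statement 1 is false.

Statement 2: Parsed as ((not H xor R) -> H) nand (H iff not R)

not H = not False = True
not H xor R = True xor True = False
(not H xor R) -> H = False -> False = True
not R = not True = False
H iff not R = False iff False = True
((not H xor R) -> H) nand (H iff not R) = True nand True = False
Thus Statement 2 is false.

Statement 1 F, Statement 2 F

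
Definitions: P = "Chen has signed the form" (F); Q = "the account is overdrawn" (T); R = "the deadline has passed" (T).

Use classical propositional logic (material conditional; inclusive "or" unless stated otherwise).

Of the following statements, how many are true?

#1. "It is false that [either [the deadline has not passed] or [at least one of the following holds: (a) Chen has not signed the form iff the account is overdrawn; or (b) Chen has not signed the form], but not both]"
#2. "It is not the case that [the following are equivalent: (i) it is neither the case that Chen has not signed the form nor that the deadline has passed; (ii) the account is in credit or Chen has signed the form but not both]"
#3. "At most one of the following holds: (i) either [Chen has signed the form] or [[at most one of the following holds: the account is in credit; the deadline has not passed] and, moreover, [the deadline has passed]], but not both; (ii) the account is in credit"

1

#1: Parsed as ~(~R xor ((~P <-> Q) | ~P))

~R = ~T = F
~P = ~F = T
~P <-> Q = T <-> T = T
~P = ~F = T
(~P <-> Q) | ~P = T | T = T
~R xor ((~P <-> Q) | ~P) = F xor T = T
~(~R xor ((~P <-> Q) | ~P)) = ~T = F
Hence #1 is false.

#2: In symbols: ~((~P nor R) <-> (~Q xor P))

~P = ~F = T
~P nor R = T nor T = F
~Q = ~T = F
~Q xor P = F xor F = F
(~P nor R) <-> (~Q xor P) = F <-> F = T
~((~P nor R) <-> (~Q xor P)) = ~T = F
Hence #2 is false.

#3: Formalization: (P xor ((~Q nand ~R) & R)) nand ~Q

~Q = ~T = F
~R = ~T = F
~Q nand ~R = F nand F = T
(~Q nand ~R) & R = T & T = T
P xor ((~Q nand ~R) & R) = F xor T = T
~Q = ~T = F
(P xor ((~Q nand ~R) & R)) nand ~Q = T nand F = T
Thus #3 is true.

Count: 1.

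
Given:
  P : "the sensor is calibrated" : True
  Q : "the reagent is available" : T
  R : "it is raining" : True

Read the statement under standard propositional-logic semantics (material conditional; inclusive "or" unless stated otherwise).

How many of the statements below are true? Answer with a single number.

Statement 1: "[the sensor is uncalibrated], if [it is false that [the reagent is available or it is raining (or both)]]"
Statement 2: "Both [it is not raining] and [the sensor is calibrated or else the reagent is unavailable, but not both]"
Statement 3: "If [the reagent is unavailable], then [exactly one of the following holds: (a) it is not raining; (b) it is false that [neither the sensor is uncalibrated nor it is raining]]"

2

Statement 1: This is not (Q or R) -> not P.

Q or R = True or True = True
not (Q or R) = not True = False
not P = not True = False
not (Q or R) -> not P = False -> False = True
So Statement 1 is true.

Statement 2: This is not R and (P xor not Q).

not R = not True = False
not Q = not True = False
P xor not Q = True xor False = True
not R and (P xor not Q) = False and True = False
Thus Statement 2 is false.

Statement 3: Parsed as not Q -> (not R xor not (not P nor R))

not Q = not True = False
not R = not True = False
not P = not True = False
not P nor R = False nor True = False
not (not P nor R) = not False = True
not R xor not (not P nor R) = False xor True = True
not Q -> (not R xor not (not P nor R)) = False -> True = True
Hence Statement 3 is true.

Count: 2.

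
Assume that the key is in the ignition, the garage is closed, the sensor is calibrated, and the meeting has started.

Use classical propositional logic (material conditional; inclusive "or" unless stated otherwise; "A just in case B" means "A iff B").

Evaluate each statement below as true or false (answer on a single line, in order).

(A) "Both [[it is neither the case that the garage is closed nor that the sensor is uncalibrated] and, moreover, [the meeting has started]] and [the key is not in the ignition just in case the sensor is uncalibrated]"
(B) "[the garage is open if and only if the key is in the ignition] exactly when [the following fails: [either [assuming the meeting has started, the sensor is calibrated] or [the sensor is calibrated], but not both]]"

(A) False, (B) False

Let Q = "the garage is closed" (T), R = "the sensor is calibrated" (T), S = "the meeting has started" (T), P = "the key is in the ignition" (T).

(A): Parsed as ((Q ↓ ¬R) ∧ S) ∧ (¬P ↔ ¬R)

¬R = ¬T = F
Q ↓ ¬R = T ↓ F = F
(Q ↓ ¬R) ∧ S = F ∧ T = F
¬P = ¬T = F
¬R = ¬T = F
¬P ↔ ¬R = F ↔ F = T
((Q ↓ ¬R) ∧ S) ∧ (¬P ↔ ¬R) = F ∧ T = F
So (A) is false.

(B): Parsed as (¬Q ↔ P) ↔ ¬((S → R) ⊕ R)

¬Q = ¬T = F
¬Q ↔ P = F ↔ T = F
S → R = T → T = T
(S → R) ⊕ R = T ⊕ T = F
¬((S → R) ⊕ R) = ¬F = T
(¬Q ↔ P) ↔ ¬((S → R) ⊕ R) = F ↔ T = F
Thus (B) is false.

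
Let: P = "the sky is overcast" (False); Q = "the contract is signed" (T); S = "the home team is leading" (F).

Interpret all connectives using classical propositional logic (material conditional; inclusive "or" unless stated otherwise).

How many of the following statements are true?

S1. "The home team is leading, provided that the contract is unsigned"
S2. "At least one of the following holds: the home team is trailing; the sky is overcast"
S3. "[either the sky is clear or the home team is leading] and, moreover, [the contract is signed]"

3

S1: Parsed as not Q -> S

not Q = not True = False
not Q -> S = False -> False = True
Hence S1 is true.

S2: In symbols: not S or P

not S = not False = True
not S or P = True or False = True
Thus S2 is true.

S3: Formalization: (not P or S) and Q

not P = not False = True
not P or S = True or False = True
(not P or S) and Q = True and True = True
Hence S3 is true.

3 of the 3 statements are true.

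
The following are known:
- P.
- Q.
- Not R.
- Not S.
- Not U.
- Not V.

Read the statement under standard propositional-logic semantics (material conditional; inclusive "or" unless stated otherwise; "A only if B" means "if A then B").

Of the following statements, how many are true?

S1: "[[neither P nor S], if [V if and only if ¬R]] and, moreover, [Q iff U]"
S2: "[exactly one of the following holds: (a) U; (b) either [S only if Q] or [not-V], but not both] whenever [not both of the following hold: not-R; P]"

S1: Parsed as ((V ↔ ¬R) → (P ↓ S)) ∧ (Q ↔ U)

¬R = ¬F = T
V ↔ ¬R = F ↔ T = F
P ↓ S = T ↓ F = F
(V ↔ ¬R) → (P ↓ S) = F → F = T
Q ↔ U = T ↔ F = F
((V ↔ ¬R) → (P ↓ S)) ∧ (Q ↔ U) = T ∧ F = F
Thus S1 is false.

S2: Formalization: (¬R ↑ P) → (U ⊕ ((S → Q) ⊕ ¬V))

¬R = ¬F = T
¬R ↑ P = T ↑ T = F
S → Q = F → T = T
¬V = ¬F = T
(S → Q) ⊕ ¬V = T ⊕ T = F
U ⊕ ((S → Q) ⊕ ¬V) = F ⊕ F = F
(¬R ↑ P) → (U ⊕ ((S → Q) ⊕ ¬V)) = F → F = T
Thus S2 is true.

True statements: 1 (S2).

1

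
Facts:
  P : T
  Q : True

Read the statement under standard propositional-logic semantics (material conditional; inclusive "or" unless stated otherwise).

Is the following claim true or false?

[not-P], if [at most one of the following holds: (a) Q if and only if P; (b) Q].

In symbols: ((Q <-> P) nand Q) -> ~P

Q <-> P = T <-> T = T
(Q <-> P) nand Q = T nand T = F
~P = ~T = F
((Q <-> P) nand Q) -> ~P = F -> F = T

True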